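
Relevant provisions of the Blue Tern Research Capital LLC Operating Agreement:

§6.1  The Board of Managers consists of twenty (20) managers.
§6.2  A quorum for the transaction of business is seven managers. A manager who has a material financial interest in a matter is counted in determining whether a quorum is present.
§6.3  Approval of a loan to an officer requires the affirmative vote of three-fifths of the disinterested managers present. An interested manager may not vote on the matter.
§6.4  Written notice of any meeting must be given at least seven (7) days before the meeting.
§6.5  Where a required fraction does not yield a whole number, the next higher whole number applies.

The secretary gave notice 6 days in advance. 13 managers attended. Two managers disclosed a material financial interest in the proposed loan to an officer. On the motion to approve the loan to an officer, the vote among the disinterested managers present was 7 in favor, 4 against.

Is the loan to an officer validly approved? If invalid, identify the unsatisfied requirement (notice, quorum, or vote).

Invalid — notice requirement not satisfied.

Notice: 6 days given; 7 required (6 < 7). Not satisfied.
Quorum: 13 present (interested managers count toward quorum); quorum is 7. Satisfied.
Vote: the loan to an officer requires three-fifths of the disinterested managers present (13 − 2 = 11). 3/5 of 11 = 6.60, rounded up to 7, so 7 affirmative votes are needed; 7 voted in favor. Satisfied.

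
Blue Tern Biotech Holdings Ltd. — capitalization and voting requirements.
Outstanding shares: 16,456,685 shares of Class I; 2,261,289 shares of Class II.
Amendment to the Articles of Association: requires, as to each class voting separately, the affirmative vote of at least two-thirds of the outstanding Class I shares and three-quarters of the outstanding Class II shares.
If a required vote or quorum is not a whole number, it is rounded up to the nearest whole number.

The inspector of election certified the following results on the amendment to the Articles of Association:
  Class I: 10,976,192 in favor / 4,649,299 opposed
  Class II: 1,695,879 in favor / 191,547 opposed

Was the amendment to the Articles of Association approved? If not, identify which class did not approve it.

Class I: 2/3 of 16456685 = 10971123.33, rounded up to 10971124; 10,971,124 required, 10,976,192 in favor — approved.
Class II: 3/4 of 2261289 = 1695966.75, rounded up to 1695967; 1,695,967 required, 1,695,879 in favor — not approved.

Not approved — the Class II shares did not give the required vote.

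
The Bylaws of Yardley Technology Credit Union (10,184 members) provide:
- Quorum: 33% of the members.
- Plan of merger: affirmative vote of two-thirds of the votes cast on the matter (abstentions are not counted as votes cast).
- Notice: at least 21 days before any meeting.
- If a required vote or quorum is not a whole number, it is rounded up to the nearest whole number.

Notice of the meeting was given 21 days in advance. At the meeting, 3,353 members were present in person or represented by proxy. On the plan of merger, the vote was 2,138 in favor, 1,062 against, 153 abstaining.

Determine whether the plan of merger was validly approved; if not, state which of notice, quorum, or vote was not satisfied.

Notice: 21 days given; 21 required. Satisfied.
Quorum: 33% of 10,184 = 3,360.72, rounded up to 3,361; 3,353 present. Not satisfied.
Vote: requires two-thirds of the votes cast (3,353 − 153 abstaining = 3,200); 2/3 of 3200 = 2133.33, rounded up to 2134, so 2,134 needed; 2,138 in favor. Satisfied.

Invalid — quorum requirement not satisfied.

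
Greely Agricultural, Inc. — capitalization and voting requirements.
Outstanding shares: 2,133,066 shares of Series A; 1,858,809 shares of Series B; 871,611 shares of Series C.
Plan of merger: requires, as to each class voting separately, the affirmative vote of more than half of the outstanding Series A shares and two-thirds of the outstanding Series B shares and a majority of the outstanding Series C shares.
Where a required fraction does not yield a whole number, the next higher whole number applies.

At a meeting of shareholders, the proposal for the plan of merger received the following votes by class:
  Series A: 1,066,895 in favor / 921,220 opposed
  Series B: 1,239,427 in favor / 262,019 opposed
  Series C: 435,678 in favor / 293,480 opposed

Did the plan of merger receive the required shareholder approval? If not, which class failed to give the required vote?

Series A: a majority of 2133066 is 1066534; 1,066,534 required, 1,066,895 in favor — approved.
Series B: 2/3 of 1858809 = 1239206; 1,239,206 required, 1,239,427 in favor — approved.
Series C: a majority of 871611 is 435806; 435,806 required, 435,678 in favor — not approved.

Not approved — the Series C shares did not give the required vote.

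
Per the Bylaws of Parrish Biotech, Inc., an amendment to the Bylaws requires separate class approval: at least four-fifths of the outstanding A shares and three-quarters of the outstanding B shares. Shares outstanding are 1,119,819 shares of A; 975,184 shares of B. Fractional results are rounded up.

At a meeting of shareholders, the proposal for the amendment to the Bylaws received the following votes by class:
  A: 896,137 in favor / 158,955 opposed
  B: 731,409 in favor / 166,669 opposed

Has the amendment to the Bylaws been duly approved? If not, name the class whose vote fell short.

A: 4/5 of 1119819 = 895855.20, rounded up to 895856; 895,856 required, 896,137 in favor — approved.
B: 3/4 of 975184 = 731388; 731,388 required, 731,409 in favor — approved.

Approved — every class gave the required vote.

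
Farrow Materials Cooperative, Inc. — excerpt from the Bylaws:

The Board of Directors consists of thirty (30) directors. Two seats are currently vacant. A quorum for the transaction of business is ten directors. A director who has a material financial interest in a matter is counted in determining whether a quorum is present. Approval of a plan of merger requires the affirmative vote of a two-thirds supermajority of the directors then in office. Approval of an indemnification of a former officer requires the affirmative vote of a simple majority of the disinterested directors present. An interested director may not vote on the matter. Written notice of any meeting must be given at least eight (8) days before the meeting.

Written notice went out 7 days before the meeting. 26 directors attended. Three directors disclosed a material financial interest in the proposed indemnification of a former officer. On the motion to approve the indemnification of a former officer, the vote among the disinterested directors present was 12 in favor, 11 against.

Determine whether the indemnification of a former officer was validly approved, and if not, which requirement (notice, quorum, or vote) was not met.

Invalid — notice requirement not satisfied.

Notice: 7 days given; 8 required (7 < 8). Not satisfied.
Quorum: 26 present (interested directors count toward quorum); quorum is 10. Satisfied.
Vote: the indemnification of a former officer requires a majority of the disinterested directors present (26 − 3 = 23). A majority of 23 is 12, so 12 affirmative votes are needed; 12 voted in favor. Satisfied.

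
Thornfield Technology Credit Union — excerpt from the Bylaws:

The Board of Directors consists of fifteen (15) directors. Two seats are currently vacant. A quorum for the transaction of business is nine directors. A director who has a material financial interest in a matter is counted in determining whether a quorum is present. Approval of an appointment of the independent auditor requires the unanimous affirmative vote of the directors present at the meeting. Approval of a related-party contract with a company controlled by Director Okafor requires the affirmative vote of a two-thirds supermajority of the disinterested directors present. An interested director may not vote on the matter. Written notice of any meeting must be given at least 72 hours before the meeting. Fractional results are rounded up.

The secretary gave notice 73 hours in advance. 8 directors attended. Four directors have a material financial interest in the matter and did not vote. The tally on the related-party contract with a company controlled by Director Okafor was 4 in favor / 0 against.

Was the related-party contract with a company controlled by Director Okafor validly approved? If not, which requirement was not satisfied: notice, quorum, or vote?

Notice: 73 hours given; 72 required (73 ≥ 72). Satisfied.
Quorum: 8 present (interested directors count toward quorum); quorum is 9. Not satisfied.
Vote: the related-party contract with a company controlled by Director Okafor requires two-thirds of the disinterested directors present (8 − 4 = 4). 2/3 of 4 = 2.67, rounded up to 3, so 3 affirmative votes are needed; 4 voted in favor. Satisfied. (Moot — without a quorum no business can be validly transacted.)

Invalid — quorum requirement not satisfied.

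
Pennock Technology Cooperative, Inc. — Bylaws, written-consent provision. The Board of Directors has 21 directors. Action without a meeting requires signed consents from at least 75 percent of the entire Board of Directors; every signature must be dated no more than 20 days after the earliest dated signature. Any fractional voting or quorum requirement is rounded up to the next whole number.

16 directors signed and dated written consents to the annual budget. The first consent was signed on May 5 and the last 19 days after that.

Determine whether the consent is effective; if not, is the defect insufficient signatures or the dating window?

Signatures required: at least 75 percent of 21 — 3/4 of 21 = 15.75, rounded up to 16, so 16 needed; 16 signed. Sufficient.
Dating window: the latest signature is 19 days after the earliest; the limit is 20 days. Within the window.

Effective — both the signature and dating-window requirements are satisfied.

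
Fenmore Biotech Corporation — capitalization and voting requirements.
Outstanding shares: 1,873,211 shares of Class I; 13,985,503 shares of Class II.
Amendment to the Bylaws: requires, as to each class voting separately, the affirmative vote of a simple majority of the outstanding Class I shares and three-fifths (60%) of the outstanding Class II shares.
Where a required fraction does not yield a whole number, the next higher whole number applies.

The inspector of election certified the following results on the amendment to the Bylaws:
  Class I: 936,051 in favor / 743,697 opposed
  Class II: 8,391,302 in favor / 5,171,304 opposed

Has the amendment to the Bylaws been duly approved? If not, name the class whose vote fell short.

Not approved — the Class I shares did not give the required vote.

Class I: a majority of 1873211 is 936606; 936,606 required, 936,051 in favor — not approved.
Class II: 3/5 of 13985503 = 8391301.80, rounded up to 8391302; 8,391,302 required, 8,391,302 in favor — approved.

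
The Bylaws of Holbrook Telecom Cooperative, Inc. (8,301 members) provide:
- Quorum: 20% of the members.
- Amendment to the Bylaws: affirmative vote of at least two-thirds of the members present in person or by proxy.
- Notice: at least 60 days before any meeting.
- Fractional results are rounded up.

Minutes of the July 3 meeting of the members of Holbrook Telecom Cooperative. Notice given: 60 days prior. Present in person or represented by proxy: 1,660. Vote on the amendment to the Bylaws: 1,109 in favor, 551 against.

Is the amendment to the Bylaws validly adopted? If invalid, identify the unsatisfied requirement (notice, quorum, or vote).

Notice: 60 days given; 60 required. Satisfied.
Quorum: 20% of 8,301 = 1,660.20, rounded up to 1,661; 1,660 present. Not satisfied.
Vote: requires two-thirds of those present (1,660); 2/3 of 1660 = 1106.67, rounded up to 1107, so 1,107 needed; 1,109 in favor. Satisfied.

Invalid — quorum requirement not satisfied.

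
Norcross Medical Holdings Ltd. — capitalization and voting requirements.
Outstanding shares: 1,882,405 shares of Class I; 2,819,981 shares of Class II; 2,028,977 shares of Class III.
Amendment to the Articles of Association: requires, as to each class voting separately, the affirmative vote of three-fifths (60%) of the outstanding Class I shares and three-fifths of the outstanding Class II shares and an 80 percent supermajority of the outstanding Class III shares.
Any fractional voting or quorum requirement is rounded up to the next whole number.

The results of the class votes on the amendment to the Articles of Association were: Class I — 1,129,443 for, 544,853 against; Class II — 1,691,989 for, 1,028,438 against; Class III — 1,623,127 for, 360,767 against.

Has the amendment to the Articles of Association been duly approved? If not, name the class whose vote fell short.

Class I: 3/5 of 1882405 = 1129443; 1,129,443 required, 1,129,443 in favor — approved.
Class II: 3/5 of 2819981 = 1691988.60, rounded up to 1691989; 1,691,989 required, 1,691,989 in favor — approved.
Class III: 4/5 of 2028977 = 1623181.60, rounded up to 1623182; 1,623,182 required, 1,623,127 in favor — not approved.

Not approved — the Class III shares did not give the required vote.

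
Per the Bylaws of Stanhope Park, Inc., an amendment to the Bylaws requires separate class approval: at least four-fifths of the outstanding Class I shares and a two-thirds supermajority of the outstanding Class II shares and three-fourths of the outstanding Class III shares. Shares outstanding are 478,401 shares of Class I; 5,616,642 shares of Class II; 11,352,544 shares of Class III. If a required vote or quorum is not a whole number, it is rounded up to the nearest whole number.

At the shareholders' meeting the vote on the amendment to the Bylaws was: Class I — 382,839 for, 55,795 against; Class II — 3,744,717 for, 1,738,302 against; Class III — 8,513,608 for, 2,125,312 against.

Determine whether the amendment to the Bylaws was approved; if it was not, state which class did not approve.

Not approved — the Class III shares did not give the required vote.

Class I: 4/5 of 478401 = 382720.80, rounded up to 382721; 382,721 required, 382,839 in favor — approved.
Class II: 2/3 of 5616642 = 3744428; 3,744,428 required, 3,744,717 in favor — approved.
Class III: 3/4 of 11352544 = 8514408; 8,514,408 required, 8,513,608 in favor — not approved.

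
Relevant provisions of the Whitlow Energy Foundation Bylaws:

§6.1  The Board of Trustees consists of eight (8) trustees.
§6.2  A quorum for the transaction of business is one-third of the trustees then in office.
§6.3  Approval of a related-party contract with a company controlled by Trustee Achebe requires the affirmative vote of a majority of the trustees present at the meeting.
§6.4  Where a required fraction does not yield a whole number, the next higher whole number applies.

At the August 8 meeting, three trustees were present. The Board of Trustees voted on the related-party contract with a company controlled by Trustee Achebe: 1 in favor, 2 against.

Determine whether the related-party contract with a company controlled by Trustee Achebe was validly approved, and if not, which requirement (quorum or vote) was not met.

Quorum: 3 present; quorum is 3. Satisfied.
Vote: the related-party contract with a company controlled by Trustee Achebe requires a majority of the trustees present (3). A majority of 3 is 2, so 2 affirmative votes are needed; 1 voted in favor. Not satisfied.

Invalid — vote requirement not satisfied.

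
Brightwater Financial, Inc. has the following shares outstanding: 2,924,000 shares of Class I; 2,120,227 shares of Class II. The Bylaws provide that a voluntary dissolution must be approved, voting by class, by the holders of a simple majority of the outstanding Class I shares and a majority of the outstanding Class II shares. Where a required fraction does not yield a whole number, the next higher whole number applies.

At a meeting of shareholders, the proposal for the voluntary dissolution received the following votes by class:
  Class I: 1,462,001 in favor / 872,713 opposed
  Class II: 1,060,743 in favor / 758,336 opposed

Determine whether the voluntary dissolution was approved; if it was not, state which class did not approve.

Approved — every class gave the required vote.

Class I: a majority of 2924000 is 1462001; 1,462,001 required, 1,462,001 in favor — approved.
Class II: a majority of 2120227 is 1060114; 1,060,114 required, 1,060,743 in favor — approved.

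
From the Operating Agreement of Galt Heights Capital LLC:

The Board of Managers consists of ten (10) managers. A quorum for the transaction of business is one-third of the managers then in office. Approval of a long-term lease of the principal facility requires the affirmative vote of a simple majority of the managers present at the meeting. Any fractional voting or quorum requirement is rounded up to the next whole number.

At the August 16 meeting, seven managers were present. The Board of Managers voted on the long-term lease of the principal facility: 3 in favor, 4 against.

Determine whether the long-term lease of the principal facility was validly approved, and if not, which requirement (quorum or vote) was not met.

Quorum: 7 present; quorum is 4. Satisfied.
Vote: the long-term lease of the principal facility requires a majority of the managers present (7). A majority of 7 is 4, so 4 affirmative votes are needed; 3 voted in favor. Not satisfied.

Invalid — vote requirement not satisfied.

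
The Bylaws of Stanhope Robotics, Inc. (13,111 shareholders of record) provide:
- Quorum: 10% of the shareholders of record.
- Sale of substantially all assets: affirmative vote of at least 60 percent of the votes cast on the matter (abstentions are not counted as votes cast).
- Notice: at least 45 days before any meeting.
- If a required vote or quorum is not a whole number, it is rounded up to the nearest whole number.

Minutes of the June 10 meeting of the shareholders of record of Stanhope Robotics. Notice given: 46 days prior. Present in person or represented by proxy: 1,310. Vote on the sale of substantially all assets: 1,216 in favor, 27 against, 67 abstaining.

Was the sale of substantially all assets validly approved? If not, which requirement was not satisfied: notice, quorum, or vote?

Notice: 46 days given; 45 required. Satisfied.
Quorum: 10% of 13,111 = 1,311.10, rounded up to 1,312; 1,310 present. Not satisfied.
Vote: requires three-fifths of the votes cast (1,310 − 67 abstaining = 1,243); 3/5 of 1243 = 745.80, rounded up to 746, so 746 needed; 1,216 in favor. Satisfied.

Invalid — quorum requirement not satisfied.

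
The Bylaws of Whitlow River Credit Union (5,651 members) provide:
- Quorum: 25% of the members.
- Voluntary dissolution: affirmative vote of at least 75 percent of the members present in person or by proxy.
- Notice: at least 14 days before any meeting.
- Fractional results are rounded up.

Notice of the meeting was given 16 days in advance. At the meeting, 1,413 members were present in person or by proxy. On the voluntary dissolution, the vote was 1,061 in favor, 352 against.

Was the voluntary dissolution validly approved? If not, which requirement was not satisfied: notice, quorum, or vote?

Notice: 16 days given; 14 required. Satisfied.
Quorum: 25% of 5,651 = 1,412.75, rounded up to 1,413; 1,413 present. Satisfied.
Vote: requires three-fourths of those present (1,413); 3/4 of 1413 = 1059.75, rounded up to 1060, so 1,060 needed; 1,061 in favor. Satisfied.

Valid — all requirements satisfied.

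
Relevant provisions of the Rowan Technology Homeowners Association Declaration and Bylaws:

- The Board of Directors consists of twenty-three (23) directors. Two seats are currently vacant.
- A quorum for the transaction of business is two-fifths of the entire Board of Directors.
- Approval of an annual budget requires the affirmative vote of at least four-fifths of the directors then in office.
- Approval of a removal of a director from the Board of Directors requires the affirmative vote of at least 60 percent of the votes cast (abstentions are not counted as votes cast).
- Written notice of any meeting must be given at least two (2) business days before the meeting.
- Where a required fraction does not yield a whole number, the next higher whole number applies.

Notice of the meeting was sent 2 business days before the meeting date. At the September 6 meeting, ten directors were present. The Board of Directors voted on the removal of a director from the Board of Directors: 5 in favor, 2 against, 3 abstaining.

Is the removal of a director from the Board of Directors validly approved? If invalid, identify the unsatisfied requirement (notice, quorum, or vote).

Valid — all requirements satisfied.

Notice: 2 business days given; 2 required (2 ≥ 2). Satisfied.
Quorum: 10 present; quorum is 10. Satisfied.
Vote: the removal of a director from the Board of Directors requires three-fifths of the votes cast (10 present − 3 abstaining = 7). 3/5 of 7 = 4.20, rounded up to 5, so 5 affirmative votes are needed; 5 voted in favor. Satisfied.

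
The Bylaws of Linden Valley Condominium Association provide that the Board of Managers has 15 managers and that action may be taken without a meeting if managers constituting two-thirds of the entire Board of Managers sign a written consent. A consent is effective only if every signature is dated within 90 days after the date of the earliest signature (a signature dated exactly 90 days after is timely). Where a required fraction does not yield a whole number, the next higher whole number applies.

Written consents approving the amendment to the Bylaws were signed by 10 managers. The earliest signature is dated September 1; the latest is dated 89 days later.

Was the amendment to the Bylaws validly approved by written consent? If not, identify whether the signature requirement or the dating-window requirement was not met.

Signatures required: two-thirds of 15 — 2/3 of 15 = 10, so 10 needed; 10 signed. Sufficient.
Dating window: the latest signature is 89 days after the earliest; the limit is 90 days. Within the window.

Effective — both the signature and dating-window requirements are satisfied.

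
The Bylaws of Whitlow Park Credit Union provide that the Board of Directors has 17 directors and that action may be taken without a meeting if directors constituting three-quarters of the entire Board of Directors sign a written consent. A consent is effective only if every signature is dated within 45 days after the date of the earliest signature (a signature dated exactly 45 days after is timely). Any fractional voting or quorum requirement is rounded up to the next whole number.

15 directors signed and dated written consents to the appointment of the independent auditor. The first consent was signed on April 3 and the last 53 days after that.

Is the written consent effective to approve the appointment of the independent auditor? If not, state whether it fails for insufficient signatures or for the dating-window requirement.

Not effective — dating-window requirement not satisfied.

Signatures required: three-quarters of 17 — 3/4 of 17 = 12.75, rounded up to 13, so 13 needed; 15 signed. Sufficient.
Dating window: the latest signature is 53 days after the earliest; the limit is 45 days. Outside the window.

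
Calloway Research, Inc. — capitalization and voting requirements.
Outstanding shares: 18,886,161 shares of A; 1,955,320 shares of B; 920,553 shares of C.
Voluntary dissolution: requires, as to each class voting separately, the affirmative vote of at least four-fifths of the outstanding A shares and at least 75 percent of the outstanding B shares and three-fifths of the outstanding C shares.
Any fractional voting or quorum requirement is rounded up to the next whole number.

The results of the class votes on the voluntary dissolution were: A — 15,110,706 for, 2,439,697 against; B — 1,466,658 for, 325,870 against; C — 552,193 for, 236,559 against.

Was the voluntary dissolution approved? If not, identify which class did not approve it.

Not approved — the C shares did not give the required vote.

A: 4/5 of 18886161 = 15108928.80, rounded up to 15108929; 15,108,929 required, 15,110,706 in favor — approved.
B: 3/4 of 1955320 = 1466490; 1,466,490 required, 1,466,658 in favor — approved.
C: 3/5 of 920553 = 552331.80, rounded up to 552332; 552,332 required, 552,193 in favor — not approved.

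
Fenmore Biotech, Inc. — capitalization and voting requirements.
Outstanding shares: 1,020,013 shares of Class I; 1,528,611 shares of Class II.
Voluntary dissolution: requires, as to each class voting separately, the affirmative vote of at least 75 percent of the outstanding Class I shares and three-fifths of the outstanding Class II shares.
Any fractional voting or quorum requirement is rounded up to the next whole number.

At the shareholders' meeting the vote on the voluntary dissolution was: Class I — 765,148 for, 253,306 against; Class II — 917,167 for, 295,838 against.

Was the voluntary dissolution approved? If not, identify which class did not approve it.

Approved — every class gave the required vote.

Class I: 3/4 of 1020013 = 765009.75, rounded up to 765010; 765,010 required, 765,148 in favor — approved.
Class II: 3/5 of 1528611 = 917166.60, rounded up to 917167; 917,167 required, 917,167 in favor — approved.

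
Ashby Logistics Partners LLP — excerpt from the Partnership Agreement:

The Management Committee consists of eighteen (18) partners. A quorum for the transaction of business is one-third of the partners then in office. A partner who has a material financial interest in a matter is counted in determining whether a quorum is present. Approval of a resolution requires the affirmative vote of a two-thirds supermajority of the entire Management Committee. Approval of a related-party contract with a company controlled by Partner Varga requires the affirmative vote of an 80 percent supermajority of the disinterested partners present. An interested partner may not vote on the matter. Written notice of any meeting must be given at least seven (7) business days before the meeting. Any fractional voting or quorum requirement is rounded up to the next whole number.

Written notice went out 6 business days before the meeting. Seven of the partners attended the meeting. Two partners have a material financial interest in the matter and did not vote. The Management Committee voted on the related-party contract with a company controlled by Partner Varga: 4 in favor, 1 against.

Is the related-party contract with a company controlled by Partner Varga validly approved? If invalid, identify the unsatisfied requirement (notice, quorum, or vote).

Invalid — notice requirement not satisfied.

Notice: 6 business days given; 7 required (6 < 7). Not satisfied.
Quorum: 7 present (interested partners count toward quorum); quorum is 6. Satisfied.
Vote: the related-party contract with a company controlled by Partner Varga requires four-fifths of the disinterested partners present (7 − 2 = 5). 4/5 of 5 = 4, so 4 affirmative votes are needed; 4 voted in favor. Satisfied.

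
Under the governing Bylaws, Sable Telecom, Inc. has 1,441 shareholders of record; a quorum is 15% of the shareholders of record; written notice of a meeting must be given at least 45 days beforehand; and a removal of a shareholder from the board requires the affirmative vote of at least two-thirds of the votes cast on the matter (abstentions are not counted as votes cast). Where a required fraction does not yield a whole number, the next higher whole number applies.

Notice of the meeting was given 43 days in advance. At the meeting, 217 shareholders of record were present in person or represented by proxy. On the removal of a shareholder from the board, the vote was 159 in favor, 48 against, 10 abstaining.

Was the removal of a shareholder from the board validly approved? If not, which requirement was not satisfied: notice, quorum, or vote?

Notice: 43 days given; 45 required. Not satisfied.
Quorum: 15% of 1,441 = 216.15, rounded up to 217; 217 present. Satisfied.
Vote: requires two-thirds of the votes cast (217 − 10 abstaining = 207); 2/3 of 207 = 138, so 138 needed; 159 in favor. Satisfied.

Invalid — notice requirement not satisfied.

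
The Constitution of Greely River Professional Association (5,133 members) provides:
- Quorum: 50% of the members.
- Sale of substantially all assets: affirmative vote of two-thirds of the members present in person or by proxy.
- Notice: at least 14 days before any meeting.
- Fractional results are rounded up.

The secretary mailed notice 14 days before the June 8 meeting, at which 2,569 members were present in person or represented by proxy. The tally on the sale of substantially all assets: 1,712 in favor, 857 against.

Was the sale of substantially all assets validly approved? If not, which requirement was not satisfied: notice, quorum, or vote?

Notice: 14 days given; 14 required. Satisfied.
Quorum: 50% of 5,133 = 2,566.50, rounded up to 2,567; 2,569 present. Satisfied.
Vote: requires two-thirds of those present (2,569); 2/3 of 2569 = 1712.67, rounded up to 1713, so 1,713 needed; 1,712 in favor. Not satisfied.

Invalid — vote requirement not satisfied.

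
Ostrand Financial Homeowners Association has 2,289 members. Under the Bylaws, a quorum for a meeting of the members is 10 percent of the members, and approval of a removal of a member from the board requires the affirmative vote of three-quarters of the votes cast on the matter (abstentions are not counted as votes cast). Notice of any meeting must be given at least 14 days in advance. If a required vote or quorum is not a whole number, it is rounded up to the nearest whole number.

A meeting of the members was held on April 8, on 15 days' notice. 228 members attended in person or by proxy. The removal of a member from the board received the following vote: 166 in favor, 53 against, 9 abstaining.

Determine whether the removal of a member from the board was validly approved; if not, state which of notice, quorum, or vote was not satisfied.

Notice: 15 days given; 14 required. Satisfied.
Quorum: 10% of 2,289 = 228.90, rounded up to 229; 228 present. Not satisfied.
Vote: requires three-fourths of the votes cast (228 − 9 abstaining = 219); 3/4 of 219 = 164.25, rounded up to 165, so 165 needed; 166 in favor. Satisfied.

Invalid — quorum requirement not satisfied.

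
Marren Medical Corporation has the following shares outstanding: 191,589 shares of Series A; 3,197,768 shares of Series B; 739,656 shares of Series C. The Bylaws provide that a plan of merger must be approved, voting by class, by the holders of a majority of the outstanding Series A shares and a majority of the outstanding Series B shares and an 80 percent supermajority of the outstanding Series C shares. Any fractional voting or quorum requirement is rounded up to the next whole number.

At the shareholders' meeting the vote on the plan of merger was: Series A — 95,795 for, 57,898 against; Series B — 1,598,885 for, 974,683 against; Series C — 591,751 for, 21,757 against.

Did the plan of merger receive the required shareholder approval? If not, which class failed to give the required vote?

Approved — every class gave the required vote.

Series A: a majority of 191589 is 95795; 95,795 required, 95,795 in favor — approved.
Series B: a majority of 3197768 is 1598885; 1,598,885 required, 1,598,885 in favor — approved.
Series C: 4/5 of 739656 = 591724.80, rounded up to 591725; 591,725 required, 591,751 in favor — approved.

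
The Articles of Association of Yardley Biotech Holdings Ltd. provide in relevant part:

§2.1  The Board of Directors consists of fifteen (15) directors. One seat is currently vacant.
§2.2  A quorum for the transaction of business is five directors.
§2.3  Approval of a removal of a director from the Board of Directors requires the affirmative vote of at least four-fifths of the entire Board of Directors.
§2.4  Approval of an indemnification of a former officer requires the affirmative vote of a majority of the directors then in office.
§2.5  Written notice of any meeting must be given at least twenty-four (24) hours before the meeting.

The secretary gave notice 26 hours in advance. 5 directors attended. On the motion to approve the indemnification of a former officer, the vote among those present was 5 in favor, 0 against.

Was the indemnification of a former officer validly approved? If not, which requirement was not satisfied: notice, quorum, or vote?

Notice: 26 hours given; 24 required (26 ≥ 24). Satisfied.
Quorum: 5 present; quorum is 5. Satisfied.
Vote: the indemnification of a former officer requires a majority of the directors then in office (14). A majority of 14 is 8, so 8 affirmative votes are needed; 5 voted in favor. Not satisfied.

Invalid — vote requirement not satisfied.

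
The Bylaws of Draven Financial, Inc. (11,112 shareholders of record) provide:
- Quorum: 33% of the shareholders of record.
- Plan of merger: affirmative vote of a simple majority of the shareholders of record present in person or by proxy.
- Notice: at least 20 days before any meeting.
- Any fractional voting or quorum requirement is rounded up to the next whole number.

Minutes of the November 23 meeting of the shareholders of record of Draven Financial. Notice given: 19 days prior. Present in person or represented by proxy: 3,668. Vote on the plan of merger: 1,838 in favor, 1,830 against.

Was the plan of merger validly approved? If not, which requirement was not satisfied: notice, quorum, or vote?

Notice: 19 days given; 20 required. Not satisfied.
Quorum: 33% of 11,112 = 3,666.96, rounded up to 3,667; 3,668 present. Satisfied.
Vote: requires a majority of those present (3,668); a majority of 3668 is 1835, so 1,835 needed; 1,838 in favor. Satisfied.

Invalid — notice requirement not satisfied.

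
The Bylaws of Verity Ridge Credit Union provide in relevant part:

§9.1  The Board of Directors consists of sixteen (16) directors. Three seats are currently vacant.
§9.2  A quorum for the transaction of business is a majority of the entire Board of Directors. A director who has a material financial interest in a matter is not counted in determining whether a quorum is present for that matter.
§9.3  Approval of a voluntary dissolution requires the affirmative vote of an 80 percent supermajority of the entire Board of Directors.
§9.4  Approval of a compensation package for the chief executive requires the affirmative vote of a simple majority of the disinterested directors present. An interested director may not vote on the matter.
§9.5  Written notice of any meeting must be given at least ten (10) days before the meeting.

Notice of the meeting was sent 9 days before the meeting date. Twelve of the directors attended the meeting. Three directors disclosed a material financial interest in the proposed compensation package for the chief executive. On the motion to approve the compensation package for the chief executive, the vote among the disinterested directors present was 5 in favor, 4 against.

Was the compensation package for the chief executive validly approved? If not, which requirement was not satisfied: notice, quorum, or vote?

Notice: 9 days given; 10 required (9 < 10). Not satisfied.
Quorum: 12 present, but the 3 interested directors do not count, leaving 9. Quorum is 9. Satisfied.
Vote: the compensation package for the chief executive requires a majority of the disinterested directors present (12 − 3 = 9). A majority of 9 is 5, so 5 affirmative votes are needed; 5 voted in favor. Satisfied.

Invalid — notice requirement not satisfied.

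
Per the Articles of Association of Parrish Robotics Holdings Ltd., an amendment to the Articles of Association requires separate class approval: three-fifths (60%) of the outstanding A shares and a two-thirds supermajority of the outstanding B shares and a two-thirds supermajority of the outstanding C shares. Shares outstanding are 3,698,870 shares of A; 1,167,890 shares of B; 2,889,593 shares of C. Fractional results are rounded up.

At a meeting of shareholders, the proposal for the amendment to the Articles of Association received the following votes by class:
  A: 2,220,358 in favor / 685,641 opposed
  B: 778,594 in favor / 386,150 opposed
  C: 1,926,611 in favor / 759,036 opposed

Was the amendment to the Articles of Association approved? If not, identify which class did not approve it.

A: 3/5 of 3698870 = 2219322; 2,219,322 required, 2,220,358 in favor — approved.
B: 2/3 of 1167890 = 778593.33, rounded up to 778594; 778,594 required, 778,594 in favor — approved.
C: 2/3 of 2889593 = 1926395.33, rounded up to 1926396; 1,926,396 required, 1,926,611 in favor — approved.

Approved — every class gave the required vote.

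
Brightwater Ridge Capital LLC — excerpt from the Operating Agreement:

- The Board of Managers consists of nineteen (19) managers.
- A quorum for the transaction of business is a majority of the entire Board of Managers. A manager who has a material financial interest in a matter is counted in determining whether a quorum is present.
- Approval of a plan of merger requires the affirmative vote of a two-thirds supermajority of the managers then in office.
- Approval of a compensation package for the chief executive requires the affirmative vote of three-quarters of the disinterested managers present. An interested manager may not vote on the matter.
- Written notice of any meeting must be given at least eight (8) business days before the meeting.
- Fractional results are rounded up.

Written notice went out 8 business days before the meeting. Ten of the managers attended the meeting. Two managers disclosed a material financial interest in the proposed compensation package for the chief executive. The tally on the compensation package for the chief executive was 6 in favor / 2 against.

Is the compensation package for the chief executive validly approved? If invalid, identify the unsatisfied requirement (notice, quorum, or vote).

Valid — all requirements satisfied.

Notice: 8 business days given; 8 required (8 ≥ 8). Satisfied.
Quorum: 10 present (interested managers count toward quorum); quorum is 10. Satisfied.
Vote: the compensation package for the chief executive requires three-fourths of the disinterested managers present (10 − 2 = 8). 3/4 of 8 = 6, so 6 affirmative votes are needed; 6 voted in favor. Satisfied.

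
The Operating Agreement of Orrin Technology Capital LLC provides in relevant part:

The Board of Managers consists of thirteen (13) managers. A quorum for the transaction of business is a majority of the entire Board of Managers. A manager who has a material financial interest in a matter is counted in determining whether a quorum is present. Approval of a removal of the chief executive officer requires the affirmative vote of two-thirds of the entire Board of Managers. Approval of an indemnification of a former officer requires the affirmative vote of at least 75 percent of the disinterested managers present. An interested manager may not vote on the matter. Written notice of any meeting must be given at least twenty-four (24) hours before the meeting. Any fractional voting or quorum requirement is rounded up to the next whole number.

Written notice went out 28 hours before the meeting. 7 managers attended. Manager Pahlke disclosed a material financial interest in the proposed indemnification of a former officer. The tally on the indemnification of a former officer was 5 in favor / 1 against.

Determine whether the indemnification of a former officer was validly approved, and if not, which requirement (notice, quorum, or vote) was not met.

Valid — all requirements satisfied.

Notice: 28 hours given; 24 required (28 ≥ 24). Satisfied.
Quorum: 7 present (interested managers count toward quorum); quorum is 7. Satisfied.
Vote: the indemnification of a former officer requires three-fourths of the disinterested managers present (7 − 1 = 6). 3/4 of 6 = 4.50, rounded up to 5, so 5 affirmative votes are needed; 5 voted in favor. Satisfied.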